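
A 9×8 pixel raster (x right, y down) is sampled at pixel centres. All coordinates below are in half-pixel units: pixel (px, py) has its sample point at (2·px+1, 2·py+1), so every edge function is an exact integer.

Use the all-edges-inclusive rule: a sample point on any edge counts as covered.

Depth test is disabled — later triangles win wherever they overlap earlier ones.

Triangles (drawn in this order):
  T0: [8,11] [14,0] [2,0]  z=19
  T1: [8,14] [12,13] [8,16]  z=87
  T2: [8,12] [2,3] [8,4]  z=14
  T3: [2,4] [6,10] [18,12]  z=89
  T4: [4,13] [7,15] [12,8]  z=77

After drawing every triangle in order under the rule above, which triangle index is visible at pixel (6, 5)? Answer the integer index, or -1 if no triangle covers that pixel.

T0:
  2·area = 132  (B↔C swapped to make it positive)
  edge (8, 11)→(2, 0): d=(-6,-11) inclusive
  edge (2, 0)→(14, 0): d=(12,0) inclusive
  edge (14, 0)→(8, 11): d=(-6,11) inclusive
    (1,0)@(3, 1): e=[5,12,115] → █
    (2,0)@(5, 1): e=[27,12,93] → █
    (3,0)@(7, 1): e=[49,12,71] → █
    (4,0)@(9, 1): e=[71,12,49] → █
    (5,0)@(11, 1): e=[93,12,27] → █
    (6,0)@(13, 1): e=[115,12,5] → █
    (7,0)@(15, 1): e=[137,12,-17] → ·
    (1,1)@(3, 3): e=[-7,36,103] → ·
    (2,1)@(5, 3): e=[15,36,81] → █
    (6,1)@(13, 3): e=[103,36,-7] → ·
    (2,2)@(5, 5): e=[3,60,69] → █
    (6,2)@(13, 5): e=[91,60,-19] → ·
  covered (18 px):
    · █ █ █ █ █ █ · ·
    · · █ █ █ █ · · ·
    · · █ █ █ █ · · ·
    · · · █ █ · · · ·
    · · · █ █ · · · ·
    · · · · · · · · ·
    · · · · · · · · ·
    · · · · · · · · ·
T1:
  2·area = 8
  edge (8, 14)→(12, 13): d=(4,-1) inclusive
  edge (12, 13)→(8, 16): d=(-4,3) inclusive
  edge (8, 16)→(8, 14): d=(0,-2) inclusive
    (4,7)@(9, 15): e=[5,1,2] → █
    (5,7)@(11, 15): e=[7,-5,6] → ·
  covered (1 px):
    · · · · · · · · ·
    · · · · · · · · ·
    · · · · · · · · ·
    · · · · · · · · ·
    · · · · · · · · ·
    · · · · · · · · ·
    · · · · · · · · ·
    · · · · █ · · · ·
T2:
  2·area = 48
  edge (8, 12)→(2, 3): d=(-6,-9) inclusive
  edge (2, 3)→(8, 4): d=(6,1) inclusive
  edge (8, 4)→(8, 12): d=(0,8) inclusive
    (2,2)@(5, 5): e=[15,9,24] → █
    (3,2)@(7, 5): e=[33,7,8] → █
    (4,2)@(9, 5): e=[51,5,-8] → ·
    (2,3)@(5, 7): e=[3,21,24] → █
    (4,3)@(9, 7): e=[39,17,-8] → ·
    (2,4)@(5, 9): e=[-9,33,24] → ·
    (3,4)@(7, 9): e=[9,31,8] → █
    (4,4)@(9, 9): e=[27,29,-8] → ·
    (3,5)@(7, 11): e=[-3,43,8] → ·
  covered (5 px):
    · · · · · · · · ·
    · · · · · · · · ·
    · · █ █ · · · · ·
    · · █ █ · · · · ·
    · · · █ · · · · ·
    · · · · · · · · ·
    · · · · · · · · ·
    · · · · · · · · ·
T3:
  2·area = 64  (B↔C swapped to make it positive)
  edge (2, 4)→(18, 12): d=(16,8) inclusive
  edge (18, 12)→(6, 10): d=(-12,-2) inclusive
  edge (6, 10)→(2, 4): d=(-4,-6) inclusive
    (1,2)@(3, 5): e=[8,54,2] → █
    (2,2)@(5, 5): e=[-8,58,14] → ·
    (1,3)@(3, 7): e=[40,30,-6] → ·
    (2,3)@(5, 7): e=[24,34,6] → █
    (3,3)@(7, 7): e=[8,38,18] → █
    (4,3)@(9, 7): e=[-8,42,30] → ·
    (2,4)@(5, 9): e=[56,10,-2] → ·
    (3,4)@(7, 9): e=[40,14,10] → █
    (4,4)@(9, 9): e=[24,18,22] → █
    (5,4)@(11, 9): e=[8,22,34] → █
    (6,4)@(13, 9): e=[-8,26,46] → ·
    (3,5)@(7, 11): e=[72,-10,2] → ·
  covered (8 px):
    · · · · · · · · ·
    · · · · · · · · ·
    · █ · · · · · · ·
    · · █ █ · · · · ·
    · · · █ █ █ · · ·
    · · · · · · █ █ ·
    · · · · · · · · ·
    · · · · · · · · ·
T4:
  2·area = 31  (B↔C swapped to make it positive)
  edge (4, 13)→(12, 8): d=(8,-5) inclusive
  edge (12, 8)→(7, 15): d=(-5,7) inclusive
  edge (7, 15)→(4, 13): d=(-3,-2) inclusive
    (8,0)@(17, 1): e=[-31,0,62] → ·  [on edge]
    (5,4)@(11, 9): e=[3,2,26] → █
    (6,4)@(13, 9): e=[13,-12,30] → ·
    (0,5)@(1, 11): e=[-31,62,0] → ·  [on edge]
    (4,5)@(9, 11): e=[9,6,16] → █
    (5,5)@(11, 11): e=[19,-8,20] → ·
    (2,6)@(5, 13): e=[5,24,2] → █
    (3,6)@(7, 13): e=[15,10,6] → █
    (4,6)@(9, 13): e=[25,-4,10] → ·
    (2,7)@(5, 15): e=[21,14,-4] → ·
    (3,7)@(7, 15): e=[31,0,0] → █  [on edge]
    (4,7)@(9, 15): e=[41,-14,4] → ·
  covered (5 px):
    · · · · · · · · ·
    · · · · · · · · ·
    · · · · · · · · ·
    · · · · · · · · ·
    · · · · · █ · · ·
    · · · · █ · · · ·
    · · █ █ · · · · ·
    · · · █ · · · · ·

Z-buffer (winner per pixel, '.' = empty):
  . 0 0 0 0 0 0 . .
  . . 0 0 0 0 . . .
  . 3 2 2 0 0 . . .
  . . 3 3 0 . . . .
  . . . 3 3 4 . . .
  . . . . 4 . 3 3 .
  . . 4 4 . . . . .
  . . . 4 1 . . . .

Final: 3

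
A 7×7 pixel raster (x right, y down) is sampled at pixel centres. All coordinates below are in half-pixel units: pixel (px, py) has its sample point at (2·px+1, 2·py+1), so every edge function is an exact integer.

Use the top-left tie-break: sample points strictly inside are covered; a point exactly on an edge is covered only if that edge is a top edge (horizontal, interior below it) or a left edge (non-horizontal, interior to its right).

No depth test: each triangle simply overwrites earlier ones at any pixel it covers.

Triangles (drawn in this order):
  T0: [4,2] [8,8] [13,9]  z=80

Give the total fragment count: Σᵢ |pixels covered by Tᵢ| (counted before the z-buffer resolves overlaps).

T0:
  2·area = 26  (B↔C swapped to make it positive)
  edge (4, 2)→(13, 9): d=(9,7) right/bottom  bias=-1
  edge (13, 9)→(8, 8): d=(-5,-1) top-left  bias=+0
  edge (8, 8)→(4, 2): d=(-4,-6) top-left  bias=+0
    (2,1)@(5, 3): e=[2,22,2] → X
    (3,1)@(7, 3): e=[-12,24,14] → .
    (2,2)@(5, 5): e=[20,12,-6] → .
    (3,2)@(7, 5): e=[6,14,6] → X
    (4,2)@(9, 5): e=[-8,16,18] → .
    (1,3)@(3, 7): e=[52,0,-26] → .  [on edge]
    (3,3)@(7, 7): e=[24,4,-2] → .
    (4,3)@(9, 7): e=[10,6,10] → X
    (5,3)@(11, 7): e=[-4,8,22] → .
    (4,4)@(9, 9): e=[28,-4,2] → .
    (6,4)@(13, 9): e=[0,0,26] → .  [on edge]
  covered (3 px):
    . . . . . . .
    . . X . . . .
    . . . X . . .
    . . . . X . .
    . . . . . . .
    . . . . . . .
    . . . . . . .

Final: 3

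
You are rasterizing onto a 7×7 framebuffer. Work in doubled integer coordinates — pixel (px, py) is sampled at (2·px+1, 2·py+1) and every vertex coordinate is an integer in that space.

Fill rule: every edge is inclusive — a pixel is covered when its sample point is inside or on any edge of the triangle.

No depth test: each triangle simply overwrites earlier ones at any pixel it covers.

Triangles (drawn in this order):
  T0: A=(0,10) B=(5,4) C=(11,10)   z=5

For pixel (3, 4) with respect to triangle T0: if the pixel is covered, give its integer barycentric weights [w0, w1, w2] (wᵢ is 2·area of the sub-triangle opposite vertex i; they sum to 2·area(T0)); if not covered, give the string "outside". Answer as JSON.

T0:
  2·area = 66
  edge (0, 10)→(5, 4): d=(5,-6) inclusive
  edge (5, 4)→(11, 10): d=(6,6) inclusive
  edge (11, 10)→(0, 10): d=(-11,0) inclusive
    (2,2)@(5, 5): e=[5,6,55] → █
    (3,2)@(7, 5): e=[17,-6,55] → ·
    (1,3)@(3, 7): e=[3,30,33] → █
    (3,3)@(7, 7): e=[27,6,33] → █
    (4,3)@(9, 7): e=[39,-6,33] → ·
    (0,4)@(1, 9): e=[1,54,11] → █
    (4,4)@(9, 9): e=[49,6,11] → █
    (5,4)@(11, 9): e=[61,-6,11] → ·
    (0,5)@(1, 11): e=[11,66,-11] → ·
    (1,5)@(3, 11): e=[23,54,-11] → ·
    (2,5)@(5, 11): e=[35,42,-11] → ·
    (3,5)@(7, 11): e=[47,30,-11] → ·
  covered (9 px):
    · · · · · · ·
    · · · · · · ·
    · · █ · · · ·
    · █ █ █ · · ·
    █ █ █ █ █ · ·
    · · · · · · ·
    · · · · · · ·

Result: [18,11,37]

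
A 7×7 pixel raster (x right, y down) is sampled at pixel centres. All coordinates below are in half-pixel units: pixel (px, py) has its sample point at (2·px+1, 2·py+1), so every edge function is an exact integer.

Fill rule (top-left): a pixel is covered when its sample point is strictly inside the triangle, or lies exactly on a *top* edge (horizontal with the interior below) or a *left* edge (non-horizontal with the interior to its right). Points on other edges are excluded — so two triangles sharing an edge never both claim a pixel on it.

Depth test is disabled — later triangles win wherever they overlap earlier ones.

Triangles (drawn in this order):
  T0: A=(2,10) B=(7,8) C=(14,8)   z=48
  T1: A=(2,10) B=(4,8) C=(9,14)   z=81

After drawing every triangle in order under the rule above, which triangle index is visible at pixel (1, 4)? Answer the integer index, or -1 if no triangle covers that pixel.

T0:
  2·area = 14
  edge (2, 10)→(7, 8): d=(5,-2) top-left  bias=+0
  edge (7, 8)→(14, 8): d=(7,0) top-left  bias=+0
  edge (14, 8)→(2, 10): d=(-12,2) right/bottom  bias=-1
    (2,4)@(5, 9): e=[1,7,6] → #
    (3,4)@(7, 9): e=[5,7,2] → #
    (4,4)@(9, 9): e=[9,7,-2] → ·
    (2,5)@(5, 11): e=[11,21,-18] → ·
    (3,5)@(7, 11): e=[15,21,-22] → ·
  covered (2 px):
    · · · · · · ·
    · · · · · · ·
    · · · · · · ·
    · · · · · · ·
    · · # # · · ·
    · · · · · · ·
    · · · · · · ·
T1:
  2·area = 22
  edge (2, 10)→(4, 8): d=(2,-2) top-left  bias=+0
  edge (4, 8)→(9, 14): d=(5,6) right/bottom  bias=-1
  edge (9, 14)→(2, 10): d=(-7,-4) top-left  bias=+0
    (5,0)@(11, 1): e=[0,-77,99] → ·  [on edge]
    (4,1)@(9, 3): e=[0,-55,77] → ·  [on edge]
    (3,2)@(7, 5): e=[0,-33,55] → ·  [on edge]
    (2,3)@(5, 7): e=[0,-11,33] → ·  [on edge]
    (1,4)@(3, 9): e=[0,11,11] → #  [on edge]
    (2,4)@(5, 9): e=[4,-1,19] → ·
    (0,5)@(1, 11): e=[0,33,-11] → ·  [on edge]
    (1,5)@(3, 11): e=[4,21,-3] → ·
    (2,5)@(5, 11): e=[8,9,5] → #
    (3,5)@(7, 11): e=[12,-3,13] → ·
    (2,6)@(5, 13): e=[12,19,-9] → ·
  covered (2 px):
    · · · · · · ·
    · · · · · · ·
    · · · · · · ·
    · · · · · · ·
    · # · · · · ·
    · · # · · · ·
    · · · · · · ·

Z-buffer (winner per pixel, '.' = empty):
  . . . . . . .
  . . . . . . .
  . . . . . . .
  . . . . . . .
  . 1 0 0 . . .
  . . 1 . . . .
  . . . . . . .

Answer: 1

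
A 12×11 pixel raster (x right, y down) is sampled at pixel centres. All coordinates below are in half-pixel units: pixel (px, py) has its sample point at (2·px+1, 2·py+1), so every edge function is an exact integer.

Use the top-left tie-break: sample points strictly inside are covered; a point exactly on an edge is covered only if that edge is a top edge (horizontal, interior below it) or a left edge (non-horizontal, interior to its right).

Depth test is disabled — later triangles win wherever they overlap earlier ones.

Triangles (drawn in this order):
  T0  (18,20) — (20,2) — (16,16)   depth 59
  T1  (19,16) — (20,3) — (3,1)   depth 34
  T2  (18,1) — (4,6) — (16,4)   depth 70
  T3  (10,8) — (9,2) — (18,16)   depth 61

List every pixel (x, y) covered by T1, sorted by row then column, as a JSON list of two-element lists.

T0:
  2·area = 44  (B↔C swapped to make it positive)
  edge (18, 20)→(16, 16): d=(-2,-4) top-left  bias=+0
  edge (16, 16)→(20, 2): d=(4,-14) top-left  bias=+0
  edge (20, 2)→(18, 20): d=(-2,18) right/bottom  bias=-1
    (9,3)@(19, 7): e=[30,6,8] → X
    (10,3)@(21, 7): e=[38,34,-28] → .
    (9,4)@(19, 9): e=[26,14,4] → X
    (10,4)@(21, 9): e=[34,42,-32] → .
    (9,5)@(19, 11): e=[22,22,0] → .  [on edge]
    (8,6)@(17, 13): e=[10,2,32] → X
    (9,6)@(19, 13): e=[18,30,-4] → .
    (8,7)@(17, 15): e=[6,10,28] → X
    (9,7)@(19, 15): e=[14,38,-8] → .
    (8,8)@(17, 17): e=[2,18,24] → X
    (9,8)@(19, 17): e=[10,46,-12] → .
    (8,9)@(17, 19): e=[-2,26,20] → .
  covered (5 px):
    . . . . . . . . . . . .
    . . . . . . . . . . . .
    . . . . . . . . . . . .
    . . . . . . . . . X . .
    . . . . . . . . . X . .
    . . . . . . . . . . . .
    . . . . . . . . X . . .
    . . . . . . . . X . . .
    . . . . . . . . X . . .
    . . . . . . . . . . . .
    . . . . . . . . . . . .
T1:
  2·area = 223  (B↔C swapped to make it positive)
  edge (19, 16)→(3, 1): d=(-16,-15) top-left  bias=+0
  edge (3, 1)→(20, 3): d=(17,2) right/bottom  bias=-1
  edge (20, 3)→(19, 16): d=(-1,13) right/bottom  bias=-1
    (1,0)@(3, 1): e=[0,0,223] → .  [on edge]
    (3,1)@(7, 3): e=[28,26,169] → X
    (4,1)@(9, 3): e=[58,22,143] → X
    (5,1)@(11, 3): e=[88,18,117] → X
    (6,1)@(13, 3): e=[118,14,91] → X
    (7,1)@(15, 3): e=[148,10,65] → X
    (8,1)@(17, 3): e=[178,6,39] → X
    (9,1)@(19, 3): e=[208,2,13] → X
    (10,1)@(21, 3): e=[238,-2,-13] → .
    (3,2)@(7, 5): e=[-4,60,167] → .
    (4,2)@(9, 5): e=[26,56,141] → X
    (10,2)@(21, 5): e=[206,32,-15] → .
  covered (28 px):
    . . . . . . . . . . . .
    . . . X X X X X X X . .
    . . . . X X X X X X . .
    . . . . . X X X X X . .
    . . . . . . X X X X . .
    . . . . . . . X X X . .
    . . . . . . . . X X . .
    . . . . . . . . . X . .
    . . . . . . . . . . . .
    . . . . . . . . . . . .
    . . . . . . . . . . . .
T2:
  2·area = 32  (B↔C swapped to make it positive)
  edge (18, 1)→(16, 4): d=(-2,3) right/bottom  bias=-1
  edge (16, 4)→(4, 6): d=(-12,2) right/bottom  bias=-1
  edge (4, 6)→(18, 1): d=(14,-5) top-left  bias=+0
    (6,1)@(13, 3): e=[11,18,3] → X
    (7,1)@(15, 3): e=[5,14,13] → X
    (8,1)@(17, 3): e=[-1,10,23] → .
    (3,2)@(7, 5): e=[25,6,1] → X
    (4,2)@(9, 5): e=[19,2,11] → X
    (5,2)@(11, 5): e=[13,-2,21] → .
    (6,2)@(13, 5): e=[7,-6,31] → .
    (7,2)@(15, 5): e=[1,-10,41] → .
    (3,3)@(7, 7): e=[21,-18,29] → .
    (4,3)@(9, 7): e=[15,-22,39] → .
  covered (4 px):
    . . . . . . . . . . . .
    . . . . . . X X . . . .
    . . . X X . . . . . . .
    . . . . . . . . . . . .
    . . . . . . . . . . . .
    . . . . . . . . . . . .
    . . . . . . . . . . . .
    . . . . . . . . . . . .
    . . . . . . . . . . . .
    . . . . . . . . . . . .
    . . . . . . . . . . . .
T3:
  2·area = 40
  edge (10, 8)→(9, 2): d=(-1,-6) top-left  bias=+0
  edge (9, 2)→(18, 16): d=(9,14) right/bottom  bias=-1
  edge (18, 16)→(10, 8): d=(-8,-8) top-left  bias=+0
    (1,0)@(3, 1): e=[-35,75,0] → .  [on edge]
    (2,1)@(5, 3): e=[-25,65,0] → .  [on edge]
    (3,2)@(7, 5): e=[-15,55,0] → .  [on edge]
    (4,3)@(9, 7): e=[-5,45,0] → .  [on edge]
    (5,3)@(11, 7): e=[7,17,16] → X
    (6,3)@(13, 7): e=[19,-11,32] → .
    (5,4)@(11, 9): e=[5,35,0] → X  [on edge]
    (6,4)@(13, 9): e=[17,7,16] → X
    (7,4)@(15, 9): e=[29,-21,32] → .
    (5,5)@(11, 11): e=[3,53,-16] → .
    (6,5)@(13, 11): e=[15,25,0] → X  [on edge]
    (7,5)@(15, 11): e=[27,-3,16] → .
    (7,6)@(15, 13): e=[25,15,0] → X  [on edge]
    (8,7)@(17, 15): e=[35,5,0] → X  [on edge]
    (9,8)@(19, 17): e=[45,-5,0] → .  [on edge]
    (10,9)@(21, 19): e=[55,-15,0] → .  [on edge]
    (11,10)@(23, 21): e=[65,-25,0] → .  [on edge]
  covered (6 px):
    . . . . . . . . . . . .
    . . . . . . . . . . . .
    . . . . . . . . . . . .
    . . . . . X . . . . . .
    . . . . . X X . . . . .
    . . . . . . X . . . . .
    . . . . . . . X . . . .
    . . . . . . . . X . . .
    . . . . . . . . . . . .
    . . . . . . . . . . . .
    . . . . . . . . . . . .

Final: [[3,1],[4,1],[5,1],[6,1],[7,1],[8,1],[9,1],[4,2],[5,2],[6,2],[7,2],[8,2],[9,2],[5,3],[6,3],[7,3],[8,3],[9,3],[6,4],[7,4],[8,4],[9,4],[7,5],[8,5],[9,5],[8,6],[9,6],[9,7]]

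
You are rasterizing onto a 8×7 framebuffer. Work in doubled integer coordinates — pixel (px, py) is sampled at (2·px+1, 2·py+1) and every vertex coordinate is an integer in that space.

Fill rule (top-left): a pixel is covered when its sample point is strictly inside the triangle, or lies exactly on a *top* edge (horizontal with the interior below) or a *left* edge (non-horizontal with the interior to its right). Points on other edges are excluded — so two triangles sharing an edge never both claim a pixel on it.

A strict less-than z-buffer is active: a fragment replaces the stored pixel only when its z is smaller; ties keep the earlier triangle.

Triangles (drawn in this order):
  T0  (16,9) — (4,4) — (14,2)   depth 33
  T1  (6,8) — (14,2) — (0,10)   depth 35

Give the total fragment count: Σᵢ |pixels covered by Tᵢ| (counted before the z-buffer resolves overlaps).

T0:
  2·area = 74
  edge (16, 9)→(4, 4): d=(-12,-5) top-left  bias=+0
  edge (4, 4)→(14, 2): d=(10,-2) top-left  bias=+0
  edge (14, 2)→(16, 9): d=(2,7) right/bottom  bias=-1
    (4,1)@(9, 3): e=[37,0,37] → X  [on edge]
    (5,1)@(11, 3): e=[47,4,23] → X
    (6,1)@(13, 3): e=[57,8,9] → X
    (7,1)@(15, 3): e=[67,12,-5] → .
    (3,2)@(7, 5): e=[3,16,55] → X
    (7,2)@(15, 5): e=[43,32,-1] → .
    (3,3)@(7, 7): e=[-21,36,59] → .
    (4,3)@(9, 7): e=[-11,40,45] → .
    (5,3)@(11, 7): e=[-1,44,31] → .
    (6,3)@(13, 7): e=[9,48,17] → X
    (7,3)@(15, 7): e=[19,52,3] → X
    (6,4)@(13, 9): e=[-15,68,21] → .
  covered (9 px):
    . . . . . . . .
    . . . . X X X .
    . . . X X X X .
    . . . . . . X X
    . . . . . . . .
    . . . . . . . .
    . . . . . . . .
T1:
  2·area = 20  (B↔C swapped to make it positive)
  edge (6, 8)→(0, 10): d=(-6,2) right/bottom  bias=-1
  edge (0, 10)→(14, 2): d=(14,-8) top-left  bias=+0
  edge (14, 2)→(6, 8): d=(-8,6) right/bottom  bias=-1
    (4,2)@(9, 5): e=[12,2,6] → X
    (5,2)@(11, 5): e=[8,18,-6] → .
    (7,2)@(15, 5): e=[0,50,-30] → .  [on edge]
    (3,3)@(7, 7): e=[4,14,2] → X
    (4,3)@(9, 7): e=[0,30,-10] → .  [on edge]
    (1,4)@(3, 9): e=[0,10,10] → .  [on edge]
    (3,4)@(7, 9): e=[-8,42,-14] → .
  covered (2 px):
    . . . . . . . .
    . . . . . . . .
    . . . . X . . .
    . . . X . . . .
    . . . . . . . .
    . . . . . . . .
    . . . . . . . .

Answer: 11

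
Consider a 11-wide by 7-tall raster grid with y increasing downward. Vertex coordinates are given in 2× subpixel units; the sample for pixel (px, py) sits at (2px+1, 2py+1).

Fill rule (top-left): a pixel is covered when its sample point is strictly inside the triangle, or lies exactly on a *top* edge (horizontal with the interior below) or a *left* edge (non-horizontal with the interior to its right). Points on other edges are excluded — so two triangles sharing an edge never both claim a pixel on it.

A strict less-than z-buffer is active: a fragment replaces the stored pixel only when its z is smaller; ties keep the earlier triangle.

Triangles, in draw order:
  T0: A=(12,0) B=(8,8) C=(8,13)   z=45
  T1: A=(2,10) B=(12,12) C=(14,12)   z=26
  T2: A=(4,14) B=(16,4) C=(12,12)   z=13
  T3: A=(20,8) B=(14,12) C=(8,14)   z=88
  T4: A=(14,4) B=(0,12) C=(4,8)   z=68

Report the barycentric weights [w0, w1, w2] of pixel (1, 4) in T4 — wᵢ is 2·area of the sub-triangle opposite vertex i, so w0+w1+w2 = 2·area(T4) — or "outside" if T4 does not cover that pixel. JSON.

T0:
  2·area = 20  (B↔C swapped to make it positive)
  edge (12, 0)→(8, 13): d=(-4,13) right/bottom  bias=-1
  edge (8, 13)→(8, 8): d=(0,-5) top-left  bias=+0
  edge (8, 8)→(12, 0): d=(4,-8) top-left  bias=+0
    (5,1)@(11, 3): e=[1,15,4] → █
    (6,1)@(13, 3): e=[-25,25,20] → ·
    (5,2)@(11, 5): e=[-7,15,12] → ·
    (4,3)@(9, 7): e=[11,5,4] → █
    (5,3)@(11, 7): e=[-15,15,20] → ·
    (4,4)@(9, 9): e=[3,5,12] → █
    (5,4)@(11, 9): e=[-23,15,28] → ·
    (4,5)@(9, 11): e=[-5,5,20] → ·
  covered (3 px):
    · · · · · · · · · · ·
    · · · · · █ · · · · ·
    · · · · · · · · · · ·
    · · · · █ · · · · · ·
    · · · · █ · · · · · ·
    · · · · · · · · · · ·
    · · · · · · · · · · ·
T1:
  2·area = 4  (B↔C swapped to make it positive)
  edge (2, 10)→(14, 12): d=(12,2) right/bottom  bias=-1
  edge (14, 12)→(12, 12): d=(-2,0) right/bottom  bias=-1
  edge (12, 12)→(2, 10): d=(-10,-2) top-left  bias=+0
    (3,5)@(7, 11): e=[2,2,0] → █  [on edge]
    (4,5)@(9, 11): e=[-2,2,4] → ·
    (3,6)@(7, 13): e=[26,-2,-20] → ·
    (8,6)@(17, 13): e=[6,-2,0] → ·  [on edge]
  covered (1 px):
    · · · · · · · · · · ·
    · · · · · · · · · · ·
    · · · · · · · · · · ·
    · · · · · · · · · · ·
    · · · · · · · · · · ·
    · · · █ · · · · · · ·
    · · · · · · · · · · ·
T2:
  2·area = 56
  edge (4, 14)→(16, 4): d=(12,-10) top-left  bias=+0
  edge (16, 4)→(12, 12): d=(-4,8) right/bottom  bias=-1
  edge (12, 12)→(4, 14): d=(-8,2) right/bottom  bias=-1
    (7,2)@(15, 5): e=[2,4,50] → █
    (8,2)@(17, 5): e=[22,-12,46] → ·
    (6,3)@(13, 7): e=[6,12,38] → █
    (7,3)@(15, 7): e=[26,-4,34] → ·
    (5,4)@(11, 9): e=[10,20,26] → █
    (7,4)@(15, 9): e=[50,-12,18] → ·
    (4,5)@(9, 11): e=[14,28,14] → █
    (6,5)@(13, 11): e=[54,-4,6] → ·
    (3,6)@(7, 13): e=[18,36,2] → █
    (4,6)@(9, 13): e=[38,20,-2] → ·
    (5,6)@(11, 13): e=[58,4,-6] → ·
  covered (7 px):
    · · · · · · · · · · ·
    · · · · · · · · · · ·
    · · · · · · · █ · · ·
    · · · · · · █ · · · ·
    · · · · · █ █ · · · ·
    · · · · █ █ · · · · ·
    · · · █ · · · · · · ·
T3:
  2·area = 12
  edge (20, 8)→(14, 12): d=(-6,4) right/bottom  bias=-1
  edge (14, 12)→(8, 14): d=(-6,2) right/bottom  bias=-1
  edge (8, 14)→(20, 8): d=(12,-6) top-left  bias=+0
    (7,5)@(15, 11): e=[2,4,6] → █
    (8,5)@(17, 11): e=[-6,0,18] → ·  [on edge]
    (5,6)@(11, 13): e=[6,0,6] → ·  [on edge]
    (7,6)@(15, 13): e=[-10,-8,30] → ·
  covered (1 px):
    · · · · · · · · · · ·
    · · · · · · · · · · ·
    · · · · · · · · · · ·
    · · · · · · · · · · ·
    · · · · · · · · · · ·
    · · · · · · · █ · · ·
    · · · · · · · · · · ·
T4:
  2·area = 24
  edge (14, 4)→(0, 12): d=(-14,8) right/bottom  bias=-1
  edge (0, 12)→(4, 8): d=(4,-4) top-left  bias=+0
  edge (4, 8)→(14, 4): d=(10,-4) top-left  bias=+0
    (5,0)@(11, 1): e=[66,0,-42] → ·  [on edge]
    (4,1)@(9, 3): e=[54,0,-30] → ·  [on edge]
    (3,2)@(7, 5): e=[42,0,-18] → ·  [on edge]
    (2,3)@(5, 7): e=[30,0,-6] → ·  [on edge]
    (3,3)@(7, 7): e=[14,8,2] → █
    (4,3)@(9, 7): e=[-2,16,10] → ·
    (1,4)@(3, 9): e=[18,0,6] → █  [on edge]
    (2,4)@(5, 9): e=[2,8,14] → █
    (3,4)@(7, 9): e=[-14,16,22] → ·
    (0,5)@(1, 11): e=[6,0,18] → █  [on edge]
    (1,5)@(3, 11): e=[-10,8,26] → ·
    (2,5)@(5, 11): e=[-26,16,34] → ·
  covered (4 px):
    · · · · · · · · · · ·
    · · · · · · · · · · ·
    · · · · · · · · · · ·
    · · · █ · · · · · · ·
    · █ █ · · · · · · · ·
    █ · · · · · · · · · ·
    · · · · · · · · · · ·

Final: [0,6,18]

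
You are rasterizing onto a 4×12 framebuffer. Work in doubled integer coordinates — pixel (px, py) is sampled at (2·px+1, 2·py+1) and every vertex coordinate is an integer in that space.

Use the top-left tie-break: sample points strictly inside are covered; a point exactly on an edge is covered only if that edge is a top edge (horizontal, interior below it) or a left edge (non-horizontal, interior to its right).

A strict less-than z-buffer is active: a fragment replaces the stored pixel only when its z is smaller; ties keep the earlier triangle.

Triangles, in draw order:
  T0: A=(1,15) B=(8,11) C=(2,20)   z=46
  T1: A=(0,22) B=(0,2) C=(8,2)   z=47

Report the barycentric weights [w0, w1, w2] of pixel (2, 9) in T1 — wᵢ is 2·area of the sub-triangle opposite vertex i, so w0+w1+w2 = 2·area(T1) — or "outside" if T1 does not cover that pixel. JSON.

T0:
  2·area = 39
  edge (1, 15)→(8, 11): d=(7,-4) top-left  bias=+0
  edge (8, 11)→(2, 20): d=(-6,9) right/bottom  bias=-1
  edge (2, 20)→(1, 15): d=(-1,-5) top-left  bias=+0
    (2,6)@(5, 13): e=[2,15,22] → #
    (3,6)@(7, 13): e=[10,-3,32] → ·
    (0,7)@(1, 15): e=[0,39,0] → #  [on edge]
    (1,7)@(3, 15): e=[8,21,10] → #
    (3,7)@(7, 15): e=[24,-15,30] → ·
    (0,8)@(1, 17): e=[14,27,-2] → ·
    (1,8)@(3, 17): e=[22,9,8] → #
    (2,8)@(5, 17): e=[30,-9,18] → ·
    (1,9)@(3, 19): e=[36,-3,6] → ·
  covered (5 px):
    · · · ·
    · · · ·
    · · · ·
    · · · ·
    · · · ·
    · · · ·
    · · # ·
    # # # ·
    · # · ·
    · · · ·
    · · · ·
    · · · ·
T1:
  2·area = 160
  edge (0, 22)→(0, 2): d=(0,-20) top-left  bias=+0
  edge (0, 2)→(8, 2): d=(8,0) top-left  bias=+0
  edge (8, 2)→(0, 22): d=(-8,20) right/bottom  bias=-1
    (0,1)@(1, 3): e=[20,8,132] → #
    (1,1)@(3, 3): e=[60,8,92] → #
    (2,1)@(5, 3): e=[100,8,52] → #
    (3,1)@(7, 3): e=[140,8,12] → #
    (0,2)@(1, 5): e=[20,24,116] → #
    (3,2)@(7, 5): e=[140,24,-4] → ·
    (0,3)@(1, 7): e=[20,40,100] → #
    (3,3)@(7, 7): e=[140,40,-20] → ·
    (0,4)@(1, 9): e=[20,56,84] → #
    (3,4)@(7, 9): e=[140,56,-36] → ·
    (0,5)@(1, 11): e=[20,72,68] → #
    (2,5)@(5, 11): e=[100,72,-12] → ·
  covered (20 px):
    · · · ·
    # # # #
    # # # ·
    # # # ·
    # # # ·
    # # · ·
    # # · ·
    # · · ·
    # · · ·
    # · · ·
    · · · ·
    · · · ·

Final: "outside"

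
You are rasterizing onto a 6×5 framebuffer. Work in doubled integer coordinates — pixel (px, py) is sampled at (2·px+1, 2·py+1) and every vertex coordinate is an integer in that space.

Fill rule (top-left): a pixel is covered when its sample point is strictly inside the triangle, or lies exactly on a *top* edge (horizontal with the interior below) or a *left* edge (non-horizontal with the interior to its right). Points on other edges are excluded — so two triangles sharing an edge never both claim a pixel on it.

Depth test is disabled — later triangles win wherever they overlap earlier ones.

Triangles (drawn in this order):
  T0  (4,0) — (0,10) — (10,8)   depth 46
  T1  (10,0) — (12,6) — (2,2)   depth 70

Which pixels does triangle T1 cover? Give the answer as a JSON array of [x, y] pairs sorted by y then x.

T0:
  2·area = 92  (B↔C swapped to make it positive)
  edge (4, 0)→(10, 8): d=(6,8) right/bottom  bias=-1
  edge (10, 8)→(0, 10): d=(-10,2) right/bottom  bias=-1
  edge (0, 10)→(4, 0): d=(4,-10) top-left  bias=+0
    (1,1)@(3, 3): e=[26,64,2] → X
    (2,1)@(5, 3): e=[10,60,22] → X
    (3,1)@(7, 3): e=[-6,56,42] → .
    (1,2)@(3, 5): e=[38,44,10] → X
    (3,2)@(7, 5): e=[6,36,50] → X
    (4,2)@(9, 5): e=[-10,32,70] → .
    (1,3)@(3, 7): e=[50,24,18] → X
    (4,3)@(9, 7): e=[2,12,78] → X
    (5,3)@(11, 7): e=[-14,8,98] → .
    (0,4)@(1, 9): e=[78,8,6] → X
    (2,4)@(5, 9): e=[46,0,46] → .  [on edge]
    (3,4)@(7, 9): e=[30,-4,66] → .
  covered (11 px):
    . . . . . .
    . X X . . .
    . X X X . .
    . X X X X .
    X X . . . .
T1:
  2·area = 52
  edge (10, 0)→(12, 6): d=(2,6) right/bottom  bias=-1
  edge (12, 6)→(2, 2): d=(-10,-4) top-left  bias=+0
  edge (2, 2)→(10, 0): d=(8,-2) top-left  bias=+0
    (3,0)@(7, 1): e=[20,30,2] → X
    (4,0)@(9, 1): e=[8,38,6] → X
    (5,0)@(11, 1): e=[-4,46,10] → .
    (2,1)@(5, 3): e=[36,2,14] → X
    (5,1)@(11, 3): e=[0,26,26] → .  [on edge]
    (2,2)@(5, 5): e=[40,-18,30] → .
    (3,2)@(7, 5): e=[28,-10,34] → .
    (4,2)@(9, 5): e=[16,-2,38] → .
    (5,2)@(11, 5): e=[4,6,42] → X
    (5,3)@(11, 7): e=[8,-14,58] → .
  covered (6 px):
    . . . X X .
    . . X X X .
    . . . . . X
    . . . . . .
    . . . . . .

Result: [[3,0],[4,0],[2,1],[3,1],[4,1],[5,2]]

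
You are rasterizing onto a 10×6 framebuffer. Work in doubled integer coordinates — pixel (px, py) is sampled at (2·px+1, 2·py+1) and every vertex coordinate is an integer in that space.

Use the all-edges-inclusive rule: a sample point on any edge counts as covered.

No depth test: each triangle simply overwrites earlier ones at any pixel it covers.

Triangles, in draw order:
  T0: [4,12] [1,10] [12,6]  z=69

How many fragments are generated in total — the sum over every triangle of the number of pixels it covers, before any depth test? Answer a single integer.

T0:
  2·area = 34
  edge (4, 12)→(1, 10): d=(-3,-2) inclusive
  edge (1, 10)→(12, 6): d=(11,-4) inclusive
  edge (12, 6)→(4, 12): d=(-8,6) inclusive
    (2,4)@(5, 9): e=[11,5,18] → X
    (3,4)@(7, 9): e=[15,13,6] → X
    (4,4)@(9, 9): e=[19,21,-6] → .
    (1,5)@(3, 11): e=[1,19,14] → X
    (3,5)@(7, 11): e=[9,35,-10] → .
  covered (4 px):
    . . . . . . . . . .
    . . . . . . . . . .
    . . . . . . . . . .
    . . . . . . . . . .
    . . X X . . . . . .
    . X X . . . . . . .

Answer: 4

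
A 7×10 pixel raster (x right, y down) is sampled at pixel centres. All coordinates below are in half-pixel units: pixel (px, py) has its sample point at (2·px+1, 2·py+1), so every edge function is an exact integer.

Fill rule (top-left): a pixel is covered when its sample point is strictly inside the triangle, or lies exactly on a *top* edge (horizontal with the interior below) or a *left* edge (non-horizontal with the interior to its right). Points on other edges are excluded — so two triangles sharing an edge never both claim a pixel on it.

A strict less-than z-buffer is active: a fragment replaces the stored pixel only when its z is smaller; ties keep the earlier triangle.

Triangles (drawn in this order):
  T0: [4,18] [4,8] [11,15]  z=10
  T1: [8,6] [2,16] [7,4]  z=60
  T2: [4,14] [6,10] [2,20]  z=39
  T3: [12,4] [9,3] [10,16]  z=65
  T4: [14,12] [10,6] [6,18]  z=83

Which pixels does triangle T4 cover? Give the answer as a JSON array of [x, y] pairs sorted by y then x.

T0:
  2·area = 70
  edge (4, 18)→(4, 8): d=(0,-10) top-left  bias=+0
  edge (4, 8)→(11, 15): d=(7,7) right/bottom  bias=-1
  edge (11, 15)→(4, 18): d=(-7,3) right/bottom  bias=-1
    (0,2)@(1, 5): e=[-30,0,100] → ·  [on edge]
    (1,3)@(3, 7): e=[-10,0,80] → ·  [on edge]
    (2,4)@(5, 9): e=[10,0,60] → ·  [on edge]
    (2,5)@(5, 11): e=[10,14,46] → #
    (3,5)@(7, 11): e=[30,0,40] → ·  [on edge]
    (2,6)@(5, 13): e=[10,28,32] → #
    (3,6)@(7, 13): e=[30,14,26] → #
    (4,6)@(9, 13): e=[50,0,20] → ·  [on edge]
    (2,7)@(5, 15): e=[10,42,18] → #
    (4,7)@(9, 15): e=[50,14,6] → #
    (5,7)@(11, 15): e=[70,0,0] → ·  [on edge]
    (2,8)@(5, 17): e=[10,56,4] → #
    (6,8)@(13, 17): e=[90,0,-20] → ·  [on edge]
  covered (7 px):
    · · · · · · ·
    · · · · · · ·
    · · · · · · ·
    · · · · · · ·
    · · · · · · ·
    · · # · · · ·
    · · # # · · ·
    · · # # # · ·
    · · # · · · ·
    · · · · · · ·
T1:
  2·area = 22
  edge (8, 6)→(2, 16): d=(-6,10) right/bottom  bias=-1
  edge (2, 16)→(7, 4): d=(5,-12) top-left  bias=+0
  edge (7, 4)→(8, 6): d=(1,2) right/bottom  bias=-1
    (5,0)@(11, 1): e=[0,33,-11] → ·  [on edge]
    (3,2)@(7, 5): e=[16,5,1] → #
    (4,2)@(9, 5): e=[-4,29,-3] → ·
    (3,3)@(7, 7): e=[4,15,3] → #
    (4,3)@(9, 7): e=[-16,39,-1] → ·
    (2,4)@(5, 9): e=[12,1,9] → #
    (3,4)@(7, 9): e=[-8,25,5] → ·
    (2,5)@(5, 11): e=[0,11,11] → ·  [on edge]
  covered (3 px):
    · · · · · · ·
    · · · · · · ·
    · · · # · · ·
    · · · # · · ·
    · · # · · · ·
    · · · · · · ·
    · · · · · · ·
    · · · · · · ·
    · · · · · · ·
    · · · · · · ·
T2:
  2·area = 4
  edge (4, 14)→(6, 10): d=(2,-4) top-left  bias=+0
  edge (6, 10)→(2, 20): d=(-4,10) right/bottom  bias=-1
  edge (2, 20)→(4, 14): d=(2,-6) top-left  bias=+0
    (3,2)@(7, 5): e=[-6,10,0] → ·  [on edge]
    (2,5)@(5, 11): e=[-2,6,0] → ·  [on edge]
    (1,8)@(3, 17): e=[2,2,0] → #  [on edge]
    (2,8)@(5, 17): e=[10,-18,12] → ·
    (1,9)@(3, 19): e=[6,-6,4] → ·
  covered (1 px):
    · · · · · · ·
    · · · · · · ·
    · · · · · · ·
    · · · · · · ·
    · · · · · · ·
    · · · · · · ·
    · · · · · · ·
    · · · · · · ·
    · # · · · · ·
    · · · · · · ·
T3:
  2·area = 38  (B↔C swapped to make it positive)
  edge (12, 4)→(10, 16): d=(-2,12) right/bottom  bias=-1
  edge (10, 16)→(9, 3): d=(-1,-13) top-left  bias=+0
  edge (9, 3)→(12, 4): d=(3,1) right/bottom  bias=-1
    (1,0)@(3, 1): e=[114,-76,0] → ·  [on edge]
    (4,1)@(9, 3): e=[38,0,0] → ·  [on edge]
    (5,2)@(11, 5): e=[10,24,4] → #
    (6,2)@(13, 5): e=[-14,50,2] → ·
    (5,3)@(11, 7): e=[6,22,10] → #
    (6,3)@(13, 7): e=[-18,48,8] → ·
    (5,4)@(11, 9): e=[2,20,16] → #
    (6,4)@(13, 9): e=[-22,46,14] → ·
    (5,5)@(11, 11): e=[-2,18,22] → ·
  covered (3 px):
    · · · · · · ·
    · · · · · · ·
    · · · · · # ·
    · · · · · # ·
    · · · · · # ·
    · · · · · · ·
    · · · · · · ·
    · · · · · · ·
    · · · · · · ·
    · · · · · · ·
T4:
  2·area = 72  (B↔C swapped to make it positive)
  edge (14, 12)→(6, 18): d=(-8,6) right/bottom  bias=-1
  edge (6, 18)→(10, 6): d=(4,-12) top-left  bias=+0
  edge (10, 6)→(14, 12): d=(4,6) right/bottom  bias=-1
    (5,1)@(11, 3): e=[90,0,-18] → ·  [on edge]
    (4,4)@(9, 9): e=[54,0,18] → #  [on edge]
    (5,4)@(11, 9): e=[42,24,6] → #
    (6,4)@(13, 9): e=[30,48,-6] → ·
    (4,5)@(9, 11): e=[38,8,26] → #
    (6,5)@(13, 11): e=[14,56,2] → #
    (4,6)@(9, 13): e=[22,16,34] → #
    (6,6)@(13, 13): e=[-2,64,10] → ·
    (3,7)@(7, 15): e=[18,0,54] → #  [on edge]
    (5,7)@(11, 15): e=[-6,48,30] → ·
    (3,8)@(7, 17): e=[2,8,62] → #
    (4,8)@(9, 17): e=[-10,32,50] → ·
  covered (10 px):
    · · · · · · ·
    · · · · · · ·
    · · · · · · ·
    · · · · · · ·
    · · · · # # ·
    · · · · # # #
    · · · · # # ·
    · · · # # · ·
    · · · # · · ·
    · · · · · · ·

Final: [[4,4],[5,4],[4,5],[5,5],[6,5],[4,6],[5,6],[3,7],[4,7],[3,8]]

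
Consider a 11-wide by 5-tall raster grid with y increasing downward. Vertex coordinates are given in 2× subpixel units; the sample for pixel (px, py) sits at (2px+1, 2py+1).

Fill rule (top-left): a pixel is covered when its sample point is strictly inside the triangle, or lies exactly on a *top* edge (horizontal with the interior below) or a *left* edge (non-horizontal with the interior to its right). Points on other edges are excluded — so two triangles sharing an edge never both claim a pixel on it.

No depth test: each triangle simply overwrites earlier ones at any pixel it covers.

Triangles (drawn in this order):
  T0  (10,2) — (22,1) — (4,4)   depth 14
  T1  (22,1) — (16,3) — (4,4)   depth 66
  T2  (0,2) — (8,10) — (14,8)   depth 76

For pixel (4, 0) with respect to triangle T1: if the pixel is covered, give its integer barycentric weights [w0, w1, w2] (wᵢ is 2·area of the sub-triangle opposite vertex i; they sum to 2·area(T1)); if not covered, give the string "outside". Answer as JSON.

T0:
  2·area = 18
  edge (10, 2)→(22, 1): d=(12,-1) top-left  bias=+0
  edge (22, 1)→(4, 4): d=(-18,3) right/bottom  bias=-1
  edge (4, 4)→(10, 2): d=(6,-2) top-left  bias=+0
    (6,0)@(13, 1): e=[-9,27,0] → ·  [on edge]
    (3,1)@(7, 3): e=[9,9,0] → █  [on edge]
    (4,1)@(9, 3): e=[11,3,4] → █
    (5,1)@(11, 3): e=[13,-3,8] → ·
    (0,2)@(1, 5): e=[27,-9,0] → ·  [on edge]
    (3,2)@(7, 5): e=[33,-27,12] → ·
    (4,2)@(9, 5): e=[35,-33,16] → ·
  covered (2 px):
    · · · · · · · · · · ·
    · · · █ █ · · · · · ·
    · · · · · · · · · · ·
    · · · · · · · · · · ·
    · · · · · · · · · · ·
T1:
  2·area = 18
  edge (22, 1)→(16, 3): d=(-6,2) right/bottom  bias=-1
  edge (16, 3)→(4, 4): d=(-12,1) right/bottom  bias=-1
  edge (4, 4)→(22, 1): d=(18,-3) top-left  bias=+0
    (5,1)@(11, 3): e=[10,5,3] → █
    (6,1)@(13, 3): e=[6,3,9] → █
    (7,1)@(15, 3): e=[2,1,15] → █
    (8,1)@(17, 3): e=[-2,-1,21] → ·
    (5,2)@(11, 5): e=[-2,-19,39] → ·
    (6,2)@(13, 5): e=[-6,-21,45] → ·
    (7,2)@(15, 5): e=[-10,-23,51] → ·
  covered (3 px):
    · · · · · · · · · · ·
    · · · · · █ █ █ · · ·
    · · · · · · · · · · ·
    · · · · · · · · · · ·
    · · · · · · · · · · ·
T2:
  2·area = 64  (B↔C swapped to make it positive)
  edge (0, 2)→(14, 8): d=(14,6) right/bottom  bias=-1
  edge (14, 8)→(8, 10): d=(-6,2) right/bottom  bias=-1
  edge (8, 10)→(0, 2): d=(-8,-8) top-left  bias=+0
    (0,1)@(1, 3): e=[8,56,0] → █  [on edge]
    (1,1)@(3, 3): e=[-4,52,16] → ·
    (0,2)@(1, 5): e=[36,44,-16] → ·
    (1,2)@(3, 5): e=[24,40,0] → █  [on edge]
    (2,2)@(5, 5): e=[12,36,16] → █
    (3,2)@(7, 5): e=[0,32,32] → ·  [on edge]
    (1,3)@(3, 7): e=[52,28,-16] → ·
    (2,3)@(5, 7): e=[40,24,0] → █  [on edge]
    (3,3)@(7, 7): e=[28,20,16] → █
    (4,3)@(9, 7): e=[16,16,32] → █
    (5,3)@(11, 7): e=[4,12,48] → █
    (6,3)@(13, 7): e=[-8,8,64] → ·
    (8,3)@(17, 7): e=[-32,0,96] → ·  [on edge]
    (3,4)@(7, 9): e=[56,8,0] → █  [on edge]
    (5,4)@(11, 9): e=[32,0,32] → ·  [on edge]
  covered (9 px):
    · · · · · · · · · · ·
    █ · · · · · · · · · ·
    · █ █ · · · · · · · ·
    · · █ █ █ █ · · · · ·
    · · · █ █ · · · · · ·

Result: "outside"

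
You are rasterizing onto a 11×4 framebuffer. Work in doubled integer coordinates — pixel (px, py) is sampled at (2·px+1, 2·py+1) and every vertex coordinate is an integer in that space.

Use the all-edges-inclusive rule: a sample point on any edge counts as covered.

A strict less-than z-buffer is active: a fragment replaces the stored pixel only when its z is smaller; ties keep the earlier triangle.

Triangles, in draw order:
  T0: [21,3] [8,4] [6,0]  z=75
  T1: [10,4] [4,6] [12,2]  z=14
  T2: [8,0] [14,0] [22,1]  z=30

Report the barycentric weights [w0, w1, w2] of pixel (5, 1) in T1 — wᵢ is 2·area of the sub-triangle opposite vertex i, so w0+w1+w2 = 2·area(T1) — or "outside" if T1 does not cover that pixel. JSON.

T0:
  2·area = 54
  edge (21, 3)→(8, 4): d=(-13,1) inclusive
  edge (8, 4)→(6, 0): d=(-2,-4) inclusive
  edge (6, 0)→(21, 3): d=(15,3) inclusive
    (3,0)@(7, 1): e=[40,2,12] → X
    (4,0)@(9, 1): e=[38,10,6] → X
    (5,0)@(11, 1): e=[36,18,0] → X  [on edge]
    (6,0)@(13, 1): e=[34,26,-6] → .
    (3,1)@(7, 3): e=[14,-2,42] → .
    (4,1)@(9, 3): e=[12,6,36] → X
    (6,1)@(13, 3): e=[8,22,24] → X
    (7,1)@(15, 3): e=[6,30,18] → X
    (8,1)@(17, 3): e=[4,38,12] → X
    (9,1)@(19, 3): e=[2,46,6] → X
    (10,1)@(21, 3): e=[0,54,0] → X  [on edge]
    (4,2)@(9, 5): e=[-14,2,66] → .
  covered (10 px):
    . . . X X X . . . . .
    . . . . X X X X X X X
    . . . . . . . . . . .
    . . . . . . . . . . .
T1:
  2·area = 8
  edge (10, 4)→(4, 6): d=(-6,2) inclusive
  edge (4, 6)→(12, 2): d=(8,-4) inclusive
  edge (12, 2)→(10, 4): d=(-2,2) inclusive
    (6,0)@(13, 1): e=[12,-4,0] → .  [on edge]
    (9,0)@(19, 1): e=[0,20,-12] → .  [on edge]
    (5,1)@(11, 3): e=[4,4,0] → X  [on edge]
    (6,1)@(13, 3): e=[0,12,-4] → .  [on edge]
    (3,2)@(7, 5): e=[0,4,4] → X  [on edge]
    (4,2)@(9, 5): e=[-4,12,0] → .  [on edge]
    (5,2)@(11, 5): e=[-8,20,-4] → .
    (0,3)@(1, 7): e=[0,-4,12] → .  [on edge]
    (3,3)@(7, 7): e=[-12,20,0] → .  [on edge]
  covered (2 px):
    . . . . . . . . . . .
    . . . . . X . . . . .
    . . . X . . . . . . .
    . . . . . . . . . . .
T2:
  2·area = 6
  edge (8, 0)→(14, 0): d=(6,0) inclusive
  edge (14, 0)→(22, 1): d=(8,1) inclusive
  edge (22, 1)→(8, 0): d=(-14,-1) inclusive
  covered (0 px):
    . . . . . . . . . . .
    . . . . . . . . . . .
    . . . . . . . . . . .
    . . . . . . . . . . .

Answer: [4,0,4]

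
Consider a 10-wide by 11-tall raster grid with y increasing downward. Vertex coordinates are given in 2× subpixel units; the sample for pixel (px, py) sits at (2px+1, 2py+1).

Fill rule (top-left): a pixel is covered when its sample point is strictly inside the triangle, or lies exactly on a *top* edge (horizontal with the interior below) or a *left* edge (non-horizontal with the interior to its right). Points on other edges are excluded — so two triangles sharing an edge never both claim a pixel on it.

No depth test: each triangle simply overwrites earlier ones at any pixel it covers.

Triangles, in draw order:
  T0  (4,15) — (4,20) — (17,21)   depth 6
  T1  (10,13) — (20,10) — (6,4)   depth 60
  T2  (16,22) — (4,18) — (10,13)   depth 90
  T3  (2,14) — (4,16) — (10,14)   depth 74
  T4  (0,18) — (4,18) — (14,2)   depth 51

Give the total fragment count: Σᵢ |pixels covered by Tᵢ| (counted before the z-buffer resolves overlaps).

T0:
  2·area = 65  (B↔C swapped to make it positive)
  edge (4, 15)→(17, 21): d=(13,6) right/bottom  bias=-1
  edge (17, 21)→(4, 20): d=(-13,-1) top-left  bias=+0
  edge (4, 20)→(4, 15): d=(0,-5) top-left  bias=+0
    (2,8)@(5, 17): e=[20,40,5] → X
    (3,8)@(7, 17): e=[8,42,15] → X
    (4,8)@(9, 17): e=[-4,44,25] → .
    (2,9)@(5, 19): e=[46,14,5] → X
    (4,9)@(9, 19): e=[22,18,25] → X
    (5,9)@(11, 19): e=[10,20,35] → X
    (6,9)@(13, 19): e=[-2,22,45] → .
    (2,10)@(5, 21): e=[72,-12,5] → .
    (3,10)@(7, 21): e=[60,-10,15] → .
    (4,10)@(9, 21): e=[48,-8,25] → .
    (5,10)@(11, 21): e=[36,-6,35] → .
    (8,10)@(17, 21): e=[0,0,65] → .  [on edge]
  covered (6 px):
    . . . . . . . . . .
    . . . . . . . . . .
    . . . . . . . . . .
    . . . . . . . . . .
    . . . . . . . . . .
    . . . . . . . . . .
    . . . . . . . . . .
    . . . . . . . . . .
    . . X X . . . . . .
    . . X X X X . . . .
    . . . . . . . . . .
T1:
  2·area = 102  (B↔C swapped to make it positive)
  edge (10, 13)→(6, 4): d=(-4,-9) top-left  bias=+0
  edge (6, 4)→(20, 10): d=(14,6) right/bottom  bias=-1
  edge (20, 10)→(10, 13): d=(-10,3) right/bottom  bias=-1
    (3,2)@(7, 5): e=[5,8,89] → X
    (4,2)@(9, 5): e=[23,-4,83] → .
    (3,3)@(7, 7): e=[-3,36,69] → .
    (4,3)@(9, 7): e=[15,24,63] → X
    (5,3)@(11, 7): e=[33,12,57] → X
    (6,3)@(13, 7): e=[51,0,51] → .  [on edge]
    (4,4)@(9, 9): e=[7,52,43] → X
    (6,4)@(13, 9): e=[43,28,31] → X
    (7,4)@(15, 9): e=[61,16,25] → X
    (8,4)@(17, 9): e=[79,4,19] → X
    (9,4)@(19, 9): e=[97,-8,13] → .
    (4,5)@(9, 11): e=[-1,80,23] → .
  covered (11 px):
    . . . . . . . . . .
    . . . . . . . . . .
    . . . X . . . . . .
    . . . . X X . . . .
    . . . . X X X X X .
    . . . . . X X X . .
    . . . . . . . . . .
    . . . . . . . . . .
    . . . . . . . . . .
    . . . . . . . . . .
    . . . . . . . . . .
T2:
  2·area = 84
  edge (16, 22)→(4, 18): d=(-12,-4) top-left  bias=+0
  edge (4, 18)→(10, 13): d=(6,-5) top-left  bias=+0
  edge (10, 13)→(16, 22): d=(6,9) right/bottom  bias=-1
    (4,7)@(9, 15): e=[56,7,21] → X
    (5,7)@(11, 15): e=[64,17,3] → X
    (6,7)@(13, 15): e=[72,27,-15] → .
    (0,8)@(1, 17): e=[0,-21,105] → .  [on edge]
    (3,8)@(7, 17): e=[24,9,51] → X
    (6,8)@(13, 17): e=[48,39,-3] → .
    (3,9)@(7, 19): e=[0,21,63] → X  [on edge]
    (6,9)@(13, 19): e=[24,51,9] → X
    (7,9)@(15, 19): e=[32,61,-9] → .
    (3,10)@(7, 21): e=[-24,33,75] → .
    (4,10)@(9, 21): e=[-16,43,57] → .
    (5,10)@(11, 21): e=[-8,53,39] → .
    (6,10)@(13, 21): e=[0,63,21] → X  [on edge]
  covered (11 px):
    . . . . . . . . . .
    . . . . . . . . . .
    . . . . . . . . . .
    . . . . . . . . . .
    . . . . . . . . . .
    . . . . . . . . . .
    . . . . . . . . . .
    . . . . X X . . . .
    . . . X X X . . . .
    . . . X X X X . . .
    . . . . . . X X . .
T3:
  2·area = 16  (B↔C swapped to make it positive)
  edge (2, 14)→(10, 14): d=(8,0) top-left  bias=+0
  edge (10, 14)→(4, 16): d=(-6,2) right/bottom  bias=-1
  edge (4, 16)→(2, 14): d=(-2,-2) top-left  bias=+0
    (9,5)@(19, 11): e=[-24,0,40] → .  [on edge]
    (0,6)@(1, 13): e=[-8,24,0] → .  [on edge]
    (6,6)@(13, 13): e=[-8,0,24] → .  [on edge]
    (1,7)@(3, 15): e=[8,8,0] → X  [on edge]
    (2,7)@(5, 15): e=[8,4,4] → X
    (3,7)@(7, 15): e=[8,0,8] → .  [on edge]
    (0,8)@(1, 17): e=[24,0,-8] → .  [on edge]
    (1,8)@(3, 17): e=[24,-4,-4] → .
    (2,8)@(5, 17): e=[24,-8,0] → .  [on edge]
    (3,9)@(7, 19): e=[40,-24,0] → .  [on edge]
    (4,10)@(9, 21): e=[56,-40,0] → .  [on edge]
  covered (2 px):
    . . . . . . . . . .
    . . . . . . . . . .
    . . . . . . . . . .
    . . . . . . . . . .
    . . . . . . . . . .
    . . . . . . . . . .
    . . . . . . . . . .
    . X X . . . . . . .
    . . . . . . . . . .
    . . . . . . . . . .
    . . . . . . . . . .
T4:
  2·area = 64  (B↔C swapped to make it positive)
  edge (0, 18)→(14, 2): d=(14,-16) top-left  bias=+0
  edge (14, 2)→(4, 18): d=(-10,16) right/bottom  bias=-1
  edge (4, 18)→(0, 18): d=(-4,0) right/bottom  bias=-1
    (4,4)@(9, 9): e=[18,10,36] → X
    (5,4)@(11, 9): e=[50,-22,36] → .
    (3,5)@(7, 11): e=[14,22,28] → X
    (4,5)@(9, 11): e=[46,-10,28] → .
    (2,6)@(5, 13): e=[10,34,20] → X
    (4,6)@(9, 13): e=[74,-30,20] → .
    (1,7)@(3, 15): e=[6,46,12] → X
    (3,7)@(7, 15): e=[70,-18,12] → .
    (0,8)@(1, 17): e=[2,58,4] → X
    (2,8)@(5, 17): e=[66,-6,4] → .
    (0,9)@(1, 19): e=[30,38,-4] → .
    (1,9)@(3, 19): e=[62,6,-4] → .
  covered (8 px):
    . . . . . . . . . .
    . . . . . . . . . .
    . . . . . . . . . .
    . . . . . . . . . .
    . . . . X . . . . .
    . . . X . . . . . .
    . . X X . . . . . .
    . X X . . . . . . .
    X X . . . . . . . .
    . . . . . . . . . .
    . . . . . . . . . .

Result: 38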